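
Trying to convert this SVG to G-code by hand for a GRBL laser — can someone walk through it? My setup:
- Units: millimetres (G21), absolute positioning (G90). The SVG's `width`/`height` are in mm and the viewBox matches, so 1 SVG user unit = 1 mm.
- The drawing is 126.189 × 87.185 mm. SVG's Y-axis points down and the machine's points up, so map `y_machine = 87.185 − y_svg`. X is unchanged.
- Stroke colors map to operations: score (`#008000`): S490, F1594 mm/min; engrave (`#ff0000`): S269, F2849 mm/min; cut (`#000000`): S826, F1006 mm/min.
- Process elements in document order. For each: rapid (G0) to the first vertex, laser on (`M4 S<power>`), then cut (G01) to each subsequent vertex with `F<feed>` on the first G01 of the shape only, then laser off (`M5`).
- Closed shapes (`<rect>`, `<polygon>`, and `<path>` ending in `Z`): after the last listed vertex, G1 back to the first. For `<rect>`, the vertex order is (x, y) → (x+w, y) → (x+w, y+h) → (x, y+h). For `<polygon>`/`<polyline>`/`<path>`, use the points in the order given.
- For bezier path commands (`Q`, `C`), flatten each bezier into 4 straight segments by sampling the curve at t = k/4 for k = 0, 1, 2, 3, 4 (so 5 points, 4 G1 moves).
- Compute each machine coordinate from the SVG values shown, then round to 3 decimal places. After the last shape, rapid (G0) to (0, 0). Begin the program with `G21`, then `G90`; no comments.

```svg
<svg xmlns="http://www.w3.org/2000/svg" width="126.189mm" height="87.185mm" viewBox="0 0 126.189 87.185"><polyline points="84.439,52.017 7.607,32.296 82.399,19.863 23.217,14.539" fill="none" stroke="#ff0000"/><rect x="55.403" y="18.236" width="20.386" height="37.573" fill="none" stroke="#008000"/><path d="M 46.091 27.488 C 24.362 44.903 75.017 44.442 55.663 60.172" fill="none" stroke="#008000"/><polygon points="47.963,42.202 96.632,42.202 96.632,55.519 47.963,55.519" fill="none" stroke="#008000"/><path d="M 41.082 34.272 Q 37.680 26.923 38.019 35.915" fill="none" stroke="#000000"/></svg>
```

1 u = 1 mm; y_m = 87.185 − y.

[1] `<polyline>` open polyline, #ff0000→engrave S269 F2849: (84.439,35.168) → (7.607,54.889) → (82.399,67.322) → (23.217,72.646)

[2] `<rect>` rectangle, #008000→score S490 F1594: (55.403,68.949) → (75.789,68.949) → (75.789,31.376) → (55.403,31.376) → (55.403,68.949) (closed)

[3] `<path>` cubic bezier, #008000→score S490 F1594: (46.091,59.697) → (41.141,49.455) → (49.986,42.723) → (59.277,36.307) → (55.663,27.013)

[4] `<polygon>` rectangle, #008000→score S490 F1594: (47.963,44.983) → (96.632,44.983) → (96.632,31.666) → (47.963,31.666) → (47.963,44.983) (closed)

[5] `<path>` quadratic bezier, #000000→cut S826 F1006: (41.082,52.913) → (39.615,55.566) → (38.615,56.177) → (38.083,54.745) → (38.019,51.270)

G21
G90
G0 X84.439 Y35.168
M4 S269
G01 X7.607 Y54.889 F2849
G01 X82.399 Y67.322
G01 X23.217 Y72.646
M5
G0 X55.403 Y68.949
M4 S490
G01 X75.789 Y68.949 F1594
G01 X75.789 Y31.376
G01 X55.403 Y31.376
G01 X55.403 Y68.949
M5
G0 X46.091 Y59.697
M4 S490
G01 X41.141 Y49.455 F1594
G01 X49.986 Y42.723
G01 X59.277 Y36.307
G01 X55.663 Y27.013
M5
G0 X47.963 Y44.983
M4 S490
G01 X96.632 Y44.983 F1594
G01 X96.632 Y31.666
G01 X47.963 Y31.666
G01 X47.963 Y44.983
M5
G0 X41.082 Y52.913
M4 S826
G01 X39.615 Y55.566 F1006
G01 X38.615 Y56.177
G01 X38.083 Y54.745
G01 X38.019 Y51.270
M5
G0 X0.000 Y0.000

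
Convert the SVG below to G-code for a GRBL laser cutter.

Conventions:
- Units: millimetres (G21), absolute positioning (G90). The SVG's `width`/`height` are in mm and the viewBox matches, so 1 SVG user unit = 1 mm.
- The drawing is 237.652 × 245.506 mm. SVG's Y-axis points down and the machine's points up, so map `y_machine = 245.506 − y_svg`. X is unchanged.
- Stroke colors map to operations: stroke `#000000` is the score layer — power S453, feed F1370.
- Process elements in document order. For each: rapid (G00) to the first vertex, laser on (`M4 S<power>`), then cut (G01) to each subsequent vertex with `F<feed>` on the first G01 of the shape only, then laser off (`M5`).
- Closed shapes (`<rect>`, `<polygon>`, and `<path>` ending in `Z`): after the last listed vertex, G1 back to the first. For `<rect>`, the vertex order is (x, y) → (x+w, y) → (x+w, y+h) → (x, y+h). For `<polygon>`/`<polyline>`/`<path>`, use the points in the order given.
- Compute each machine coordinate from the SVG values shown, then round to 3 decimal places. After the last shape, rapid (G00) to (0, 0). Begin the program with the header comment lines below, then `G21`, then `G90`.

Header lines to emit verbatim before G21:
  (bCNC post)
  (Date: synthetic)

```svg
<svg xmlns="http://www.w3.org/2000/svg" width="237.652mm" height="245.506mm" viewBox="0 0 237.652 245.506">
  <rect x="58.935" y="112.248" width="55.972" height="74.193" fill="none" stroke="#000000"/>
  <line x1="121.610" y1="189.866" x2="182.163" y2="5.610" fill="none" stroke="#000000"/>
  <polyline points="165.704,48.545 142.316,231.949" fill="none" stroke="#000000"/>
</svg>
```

(bCNC post)
(Date: synthetic)
G21
G90
G00 X58.935 Y133.258
M4 S453
G01 X114.907 Y133.258 F1370
G01 X114.907 Y59.065
G01 X58.935 Y59.065
G01 X58.935 Y133.258
M5
G00 X121.610 Y55.640
M4 S453
G01 X182.163 Y239.896 F1370
M5
G00 X165.704 Y196.961
M4 S453
G01 X142.316 Y13.557 F1370
M5
G00 X0.000 Y0.000

1 u = 1 mm; y_m = 245.506 − y.

[1] `<rect>` rectangle, #000000→score S453 F1370: (58.935,133.258) → (114.907,133.258) → (114.907,59.065) → (58.935,59.065) → (58.935,133.258) (closed)

[2] `<line>` line segment, #000000→score S453 F1370: (121.610,55.640) → (182.163,239.896)

[3] `<polyline>` line segment, #000000→score S453 F1370: (165.704,196.961) → (142.316,13.557)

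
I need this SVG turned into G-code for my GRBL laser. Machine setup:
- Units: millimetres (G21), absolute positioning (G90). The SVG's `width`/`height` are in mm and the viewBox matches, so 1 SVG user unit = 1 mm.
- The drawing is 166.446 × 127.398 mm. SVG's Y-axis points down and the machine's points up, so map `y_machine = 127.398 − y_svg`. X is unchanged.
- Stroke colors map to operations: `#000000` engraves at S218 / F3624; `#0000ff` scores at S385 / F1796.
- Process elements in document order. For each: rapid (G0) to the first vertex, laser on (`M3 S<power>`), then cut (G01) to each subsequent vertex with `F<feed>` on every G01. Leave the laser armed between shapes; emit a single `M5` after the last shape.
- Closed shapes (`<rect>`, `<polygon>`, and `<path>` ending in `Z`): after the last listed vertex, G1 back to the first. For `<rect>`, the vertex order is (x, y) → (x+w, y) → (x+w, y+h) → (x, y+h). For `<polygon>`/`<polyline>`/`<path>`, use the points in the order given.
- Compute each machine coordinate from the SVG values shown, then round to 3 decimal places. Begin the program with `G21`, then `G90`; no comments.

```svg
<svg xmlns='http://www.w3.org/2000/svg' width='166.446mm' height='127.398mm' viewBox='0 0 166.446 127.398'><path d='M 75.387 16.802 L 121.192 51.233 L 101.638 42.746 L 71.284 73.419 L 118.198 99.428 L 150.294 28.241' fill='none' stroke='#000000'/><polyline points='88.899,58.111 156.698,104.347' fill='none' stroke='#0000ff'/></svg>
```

Since the viewBox matches the mm dimensions, user units are millimetres directly. The only transform is the Y-flip y_m = 127.398 − y_svg.

Shape 1 is a open polyline drawn with `<path>`. Its stroke #000000 means engrave at S218, F3624. After flipping Y the toolpath is (75.387,110.596) → (121.192,76.165) → (101.638,84.652) → (71.284,53.979) → (118.198,27.970) → (150.294,99.157).

Shape 2 is a line segment drawn with `<polyline>`. Its stroke #0000ff means score at S385, F1796. After flipping Y the toolpath is (88.899,69.287) → (156.698,23.051).

G21
G90
G0 X75.387 Y110.596
M3 S218
G01 X121.192 Y76.165 F3624
G01 X101.638 Y84.652 F3624
G01 X71.284 Y53.979 F3624
G01 X118.198 Y27.970 F3624
G01 X150.294 Y99.157 F3624
G0 X88.899 Y69.287
M3 S385
G01 X156.698 Y23.051 F1796
M5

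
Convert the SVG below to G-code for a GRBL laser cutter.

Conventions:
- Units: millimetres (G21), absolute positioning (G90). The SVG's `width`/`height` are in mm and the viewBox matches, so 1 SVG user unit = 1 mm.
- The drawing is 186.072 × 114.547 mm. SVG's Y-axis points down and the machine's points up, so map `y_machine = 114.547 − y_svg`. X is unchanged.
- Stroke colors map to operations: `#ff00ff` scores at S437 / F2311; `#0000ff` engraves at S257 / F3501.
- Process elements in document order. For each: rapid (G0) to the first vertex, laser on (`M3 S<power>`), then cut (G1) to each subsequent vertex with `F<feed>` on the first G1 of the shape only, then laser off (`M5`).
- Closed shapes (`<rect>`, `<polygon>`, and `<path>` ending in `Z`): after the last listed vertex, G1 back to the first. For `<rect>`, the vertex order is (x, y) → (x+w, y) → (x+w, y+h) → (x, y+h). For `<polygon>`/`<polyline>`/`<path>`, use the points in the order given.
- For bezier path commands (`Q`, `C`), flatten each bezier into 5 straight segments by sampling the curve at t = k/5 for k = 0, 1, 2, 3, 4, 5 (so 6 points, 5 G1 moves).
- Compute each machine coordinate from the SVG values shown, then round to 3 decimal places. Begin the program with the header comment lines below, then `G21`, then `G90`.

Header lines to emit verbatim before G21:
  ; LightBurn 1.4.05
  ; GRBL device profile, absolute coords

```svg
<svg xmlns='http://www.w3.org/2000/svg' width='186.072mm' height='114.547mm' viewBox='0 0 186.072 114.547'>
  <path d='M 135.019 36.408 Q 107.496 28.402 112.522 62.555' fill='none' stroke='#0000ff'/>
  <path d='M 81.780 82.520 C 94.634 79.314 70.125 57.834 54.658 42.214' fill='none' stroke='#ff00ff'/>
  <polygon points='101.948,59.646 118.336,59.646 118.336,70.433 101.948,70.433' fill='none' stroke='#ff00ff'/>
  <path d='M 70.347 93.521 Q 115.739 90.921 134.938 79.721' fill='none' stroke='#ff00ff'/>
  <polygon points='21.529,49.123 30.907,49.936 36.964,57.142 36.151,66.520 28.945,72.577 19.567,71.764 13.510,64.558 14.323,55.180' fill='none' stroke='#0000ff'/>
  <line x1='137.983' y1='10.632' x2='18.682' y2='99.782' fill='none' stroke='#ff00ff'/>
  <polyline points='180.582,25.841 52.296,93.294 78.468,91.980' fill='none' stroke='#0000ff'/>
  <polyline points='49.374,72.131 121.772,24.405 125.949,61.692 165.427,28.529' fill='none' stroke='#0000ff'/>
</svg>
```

viewBox `0 0 186.072 114.547` with mm width/height → 1 unit = 1 mm. Flip: y_m = 114.547 − y_svg.

**Shape 1** — `<path>` quadratic bezier, stroke `#0000ff` → engrave (S257, F3501). Control points (SVG): P0=(135.019,36.408), P1=(107.496,28.402), P2=(112.522,62.555); sampled at t=k/5. Machine vertices: (135.019,78.139) → (125.312,79.655) → (118.208,77.798) → (113.709,72.569) → (111.814,63.967) → (112.522,51.992). Open path.

**Shape 2** — `<path>` cubic bezier, stroke `#ff00ff` → score (S437, F2311). Control points (SVG): P0=(81.780,82.520), P1=(94.634,79.314), P2=(70.125,57.834), P3=(54.658,42.214); sampled at t=k/5. Machine vertices: (81.780,32.027) → (85.380,35.950) → (82.240,43.101) → (74.589,52.321) → (64.652,62.451) → (54.658,72.333). Open path.

**Shape 3** — `<polygon>` rectangle, stroke `#ff00ff` → score (S437, F2311). Machine vertices: (101.948,54.901) → (118.336,54.901) → (118.336,44.114) → (101.948,44.114) → (101.948,54.901). Closed: final G1 returns to the first vertex.

**Shape 4** — `<path>` quadratic bezier, stroke `#ff00ff` → score (S437, F2311). Control points (SVG): P0=(70.347,93.521), P1=(115.739,90.921), P2=(134.938,79.721); sampled at t=k/5. Machine vertices: (70.347,21.026) → (87.456,22.410) → (102.470,24.482) → (115.388,27.242) → (126.211,30.690) → (134.938,34.826). Open path.

**Shape 5** — `<polygon>` regular polygon, stroke `#0000ff` → engrave (S257, F3501). Machine vertices: (21.529,65.424) → (30.907,64.611) → (36.964,57.405) → (36.151,48.027) → (28.945,41.970) → (19.567,42.783) → (13.510,49.989) → (14.323,59.367) → (21.529,65.424). Closed: final G1 returns to the first vertex.

**Shape 6** — `<line>` line segment, stroke `#ff00ff` → score (S437, F2311). Machine vertices: (137.983,103.915) → (18.682,14.765). Open path.

**Shape 7** — `<polyline>` open polyline, stroke `#0000ff` → engrave (S257, F3501). Machine vertices: (180.582,88.706) → (52.296,21.253) → (78.468,22.567). Open path.

**Shape 8** — `<polyline>` open polyline, stroke `#0000ff` → engrave (S257, F3501). Machine vertices: (49.374,42.416) → (121.772,90.142) → (125.949,52.855) → (165.427,86.018). Open path.

; LightBurn 1.4.05
; GRBL device profile, absolute coords
G21
G90
G0 X135.019 Y78.139
M3 S257
G1 X125.312 Y79.655 F3501
G1 X118.208 Y77.798
G1 X113.709 Y72.569
G1 X111.814 Y63.967
G1 X112.522 Y51.992
M5
G0 X81.780 Y32.027
M3 S437
G1 X85.380 Y35.950 F2311
G1 X82.240 Y43.101
G1 X74.589 Y52.321
G1 X64.652 Y62.451
G1 X54.658 Y72.333
M5
G0 X101.948 Y54.901
M3 S437
G1 X118.336 Y54.901 F2311
G1 X118.336 Y44.114
G1 X101.948 Y44.114
G1 X101.948 Y54.901
M5
G0 X70.347 Y21.026
M3 S437
G1 X87.456 Y22.410 F2311
G1 X102.470 Y24.482
G1 X115.388 Y27.242
G1 X126.211 Y30.690
G1 X134.938 Y34.826
M5
G0 X21.529 Y65.424
M3 S257
G1 X30.907 Y64.611 F3501
G1 X36.964 Y57.405
G1 X36.151 Y48.027
G1 X28.945 Y41.970
G1 X19.567 Y42.783
G1 X13.510 Y49.989
G1 X14.323 Y59.367
G1 X21.529 Y65.424
M5
G0 X137.983 Y103.915
M3 S437
G1 X18.682 Y14.765 F2311
M5
G0 X180.582 Y88.706
M3 S257
G1 X52.296 Y21.253 F3501
G1 X78.468 Y22.567
M5
G0 X49.374 Y42.416
M3 S257
G1 X121.772 Y90.142 F3501
G1 X125.949 Y52.855
G1 X165.427 Y86.018
M5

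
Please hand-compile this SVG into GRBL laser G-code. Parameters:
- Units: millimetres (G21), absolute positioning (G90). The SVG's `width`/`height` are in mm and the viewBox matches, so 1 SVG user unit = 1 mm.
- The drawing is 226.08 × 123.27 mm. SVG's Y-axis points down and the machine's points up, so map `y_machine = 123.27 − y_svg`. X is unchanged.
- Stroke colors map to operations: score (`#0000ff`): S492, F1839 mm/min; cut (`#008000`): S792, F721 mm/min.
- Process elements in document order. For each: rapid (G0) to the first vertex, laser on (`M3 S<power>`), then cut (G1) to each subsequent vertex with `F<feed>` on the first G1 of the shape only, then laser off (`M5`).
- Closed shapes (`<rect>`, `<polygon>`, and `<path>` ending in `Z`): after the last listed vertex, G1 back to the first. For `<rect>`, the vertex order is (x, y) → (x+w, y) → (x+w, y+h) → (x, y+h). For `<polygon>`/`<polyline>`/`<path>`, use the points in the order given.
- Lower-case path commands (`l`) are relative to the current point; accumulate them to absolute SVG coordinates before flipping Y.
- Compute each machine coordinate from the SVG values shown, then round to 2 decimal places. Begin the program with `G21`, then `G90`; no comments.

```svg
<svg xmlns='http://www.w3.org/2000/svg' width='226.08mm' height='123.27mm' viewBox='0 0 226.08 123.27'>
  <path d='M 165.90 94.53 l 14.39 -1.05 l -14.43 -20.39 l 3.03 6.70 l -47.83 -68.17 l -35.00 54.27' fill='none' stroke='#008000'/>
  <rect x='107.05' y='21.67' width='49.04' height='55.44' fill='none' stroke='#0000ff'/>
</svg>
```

G21
G90
G0 X165.90 Y28.74
M3 S792
G1 X180.29 Y29.79 F721
G1 X165.86 Y50.18
G1 X168.89 Y43.48
G1 X121.06 Y111.65
G1 X86.06 Y57.38
M5
G0 X107.05 Y101.60
M3 S492
G1 X156.09 Y101.60 F1839
G1 X156.09 Y46.16
G1 X107.05 Y46.16
G1 X107.05 Y101.60
M5

viewBox `0 0 226.08 123.27` with mm width/height → 1 unit = 1 mm. Flip: y_m = 123.27 − y_svg.

**Shape 1** — `<path>` open polyline, stroke `#008000` → cut (S792, F721). Machine vertices: (165.90,28.74) → (180.29,29.79) → (165.86,50.18) → (168.89,43.48) → (121.06,111.65) → (86.06,57.38). Open path.

**Shape 2** — `<rect>` rectangle, stroke `#0000ff` → score (S492, F1839). Machine vertices: (107.05,101.60) → (156.09,101.60) → (156.09,46.16) → (107.05,46.16) → (107.05,101.60). Closed: final G1 returns to the first vertex.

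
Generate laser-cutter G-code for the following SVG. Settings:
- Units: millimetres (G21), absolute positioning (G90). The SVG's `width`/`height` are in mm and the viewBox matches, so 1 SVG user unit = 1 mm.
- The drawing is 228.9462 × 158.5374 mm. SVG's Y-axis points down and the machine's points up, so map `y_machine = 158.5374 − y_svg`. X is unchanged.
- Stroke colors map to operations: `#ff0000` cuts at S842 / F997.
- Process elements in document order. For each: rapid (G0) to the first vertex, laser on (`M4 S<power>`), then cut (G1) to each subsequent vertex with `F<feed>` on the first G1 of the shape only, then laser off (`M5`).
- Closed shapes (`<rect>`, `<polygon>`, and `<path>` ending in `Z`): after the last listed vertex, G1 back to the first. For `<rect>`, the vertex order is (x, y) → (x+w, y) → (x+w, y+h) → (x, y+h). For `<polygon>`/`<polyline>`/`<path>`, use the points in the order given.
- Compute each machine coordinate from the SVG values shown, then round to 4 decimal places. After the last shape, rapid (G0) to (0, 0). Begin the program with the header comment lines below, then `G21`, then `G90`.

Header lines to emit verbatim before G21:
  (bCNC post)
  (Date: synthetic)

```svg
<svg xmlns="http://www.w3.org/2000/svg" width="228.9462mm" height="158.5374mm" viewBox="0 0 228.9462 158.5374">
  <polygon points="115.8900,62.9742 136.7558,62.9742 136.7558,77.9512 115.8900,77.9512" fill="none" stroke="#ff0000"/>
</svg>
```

Since the viewBox matches the mm dimensions, user units are millimetres directly. The only transform is the Y-flip y_m = 158.5374 − y_svg.

Shape 1 is a rectangle drawn with `<polygon>`. Its stroke #ff0000 means cut at S842, F997. After flipping Y the toolpath is (115.8900,95.5632) → (136.7558,95.5632) → (136.7558,80.5862) → (115.8900,80.5862) → (115.8900,95.5632), returning to the start.

(bCNC post)
(Date: synthetic)
G21
G90
G0 X115.8900 Y95.5632
M4 S842
G1 X136.7558 Y95.5632 F997
G1 X136.7558 Y80.5862
G1 X115.8900 Y80.5862
G1 X115.8900 Y95.5632
M5
G0 X0.0000 Y0.0000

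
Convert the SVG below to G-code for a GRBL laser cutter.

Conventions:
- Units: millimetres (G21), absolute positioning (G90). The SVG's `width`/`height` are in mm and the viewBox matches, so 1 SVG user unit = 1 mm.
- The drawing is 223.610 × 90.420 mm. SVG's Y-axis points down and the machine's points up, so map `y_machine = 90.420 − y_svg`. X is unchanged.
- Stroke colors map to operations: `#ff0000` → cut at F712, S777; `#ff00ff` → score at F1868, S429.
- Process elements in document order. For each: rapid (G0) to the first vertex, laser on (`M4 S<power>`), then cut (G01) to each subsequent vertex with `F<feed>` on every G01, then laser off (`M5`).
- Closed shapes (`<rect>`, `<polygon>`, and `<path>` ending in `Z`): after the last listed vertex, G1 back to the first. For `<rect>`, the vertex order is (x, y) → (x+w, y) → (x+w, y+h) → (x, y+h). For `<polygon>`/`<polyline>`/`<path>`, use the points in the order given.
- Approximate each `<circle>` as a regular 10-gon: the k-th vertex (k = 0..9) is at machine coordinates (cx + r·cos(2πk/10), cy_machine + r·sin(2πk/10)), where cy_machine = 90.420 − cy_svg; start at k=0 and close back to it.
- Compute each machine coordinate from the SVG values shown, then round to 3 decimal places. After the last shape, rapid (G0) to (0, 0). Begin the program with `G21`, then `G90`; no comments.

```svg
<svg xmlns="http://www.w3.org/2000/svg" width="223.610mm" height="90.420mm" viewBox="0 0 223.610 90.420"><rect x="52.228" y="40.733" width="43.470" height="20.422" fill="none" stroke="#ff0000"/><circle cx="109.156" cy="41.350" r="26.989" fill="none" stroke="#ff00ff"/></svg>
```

Since the viewBox matches the mm dimensions, user units are millimetres directly. The only transform is the Y-flip y_m = 90.420 − y_svg.

Shape 1 is a rectangle drawn with `<rect>`. Its stroke #ff0000 means cut at S777, F712. After flipping Y the toolpath is (52.228,49.687) → (95.698,49.687) → (95.698,29.265) → (52.228,29.265) → (52.228,49.687), returning to the start.

Shape 2 is a circle drawn with `<circle>`. Its stroke #ff00ff means score at S429, F1868. After flipping Y the toolpath is (136.145,49.070) → (130.991,64.934) → (117.496,74.738) → (100.816,74.738) → (87.321,64.934) → (82.167,49.070) → (87.321,33.206) → (100.816,23.402) → (117.496,23.402) → (130.991,33.206) → (136.145,49.070), returning to the start.

G21
G90
G0 X52.228 Y49.687
M4 S777
G01 X95.698 Y49.687 F712
G01 X95.698 Y29.265 F712
G01 X52.228 Y29.265 F712
G01 X52.228 Y49.687 F712
M5
G0 X136.145 Y49.070
M4 S429
G01 X130.991 Y64.934 F1868
G01 X117.496 Y74.738 F1868
G01 X100.816 Y74.738 F1868
G01 X87.321 Y64.934 F1868
G01 X82.167 Y49.070 F1868
G01 X87.321 Y33.206 F1868
G01 X100.816 Y23.402 F1868
G01 X117.496 Y23.402 F1868
G01 X130.991 Y33.206 F1868
G01 X136.145 Y49.070 F1868
M5
G0 X0.000 Y0.000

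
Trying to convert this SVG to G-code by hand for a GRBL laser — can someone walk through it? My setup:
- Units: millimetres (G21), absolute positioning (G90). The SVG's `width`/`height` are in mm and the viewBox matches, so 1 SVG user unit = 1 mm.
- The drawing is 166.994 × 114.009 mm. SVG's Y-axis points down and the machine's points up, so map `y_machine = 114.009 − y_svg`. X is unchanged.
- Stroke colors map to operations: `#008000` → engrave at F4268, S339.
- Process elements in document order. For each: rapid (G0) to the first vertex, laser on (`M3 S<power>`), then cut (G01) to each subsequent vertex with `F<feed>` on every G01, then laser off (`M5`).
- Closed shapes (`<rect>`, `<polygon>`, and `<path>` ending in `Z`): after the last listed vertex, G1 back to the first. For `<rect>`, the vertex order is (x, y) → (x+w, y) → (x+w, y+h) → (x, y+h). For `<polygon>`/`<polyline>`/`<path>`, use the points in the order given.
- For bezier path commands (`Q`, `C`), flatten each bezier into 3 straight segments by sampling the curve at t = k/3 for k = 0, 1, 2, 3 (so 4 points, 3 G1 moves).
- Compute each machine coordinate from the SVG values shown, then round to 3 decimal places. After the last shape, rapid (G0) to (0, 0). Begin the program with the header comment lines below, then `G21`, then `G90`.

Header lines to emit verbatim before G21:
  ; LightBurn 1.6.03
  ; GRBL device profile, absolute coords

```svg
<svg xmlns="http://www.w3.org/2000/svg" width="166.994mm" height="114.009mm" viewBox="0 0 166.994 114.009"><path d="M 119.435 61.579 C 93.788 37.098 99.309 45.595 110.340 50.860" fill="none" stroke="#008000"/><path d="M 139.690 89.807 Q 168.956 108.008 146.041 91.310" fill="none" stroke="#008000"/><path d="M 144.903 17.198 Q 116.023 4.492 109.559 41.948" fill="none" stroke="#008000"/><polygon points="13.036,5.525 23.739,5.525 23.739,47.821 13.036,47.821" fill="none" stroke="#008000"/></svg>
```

; LightBurn 1.6.03
; GRBL device profile, absolute coords
G21
G90
G0 X119.435 Y52.430
M3 S339
G01 X103.227 Y67.259 F4268
G01 X102.096 Y68.150 F4268
G01 X110.340 Y63.149 F4268
M5
G0 X139.690 Y24.202
M3 S339
G01 X153.403 Y15.946 F4268
G01 X155.520 Y15.445 F4268
G01 X146.041 Y22.699 F4268
M5
G0 X144.903 Y96.811
M3 S339
G01 X128.140 Y99.708 F4268
G01 X116.359 Y91.458 F4268
G01 X109.559 Y72.061 F4268
M5
G0 X13.036 Y108.484
M3 S339
G01 X23.739 Y108.484 F4268
G01 X23.739 Y66.188 F4268
G01 X13.036 Y66.188 F4268
G01 X13.036 Y108.484 F4268
M5
G0 X0.000 Y0.000

Since the viewBox matches the mm dimensions, user units are millimetres directly. The only transform is the Y-flip y_m = 114.009 − y_svg.

Shape 1 is a cubic bezier drawn with `<path>`. Its stroke #008000 means engrave at S339, F4268. After flipping Y the toolpath is (119.435,52.430) → (103.227,67.259) → (102.096,68.150) → (110.340,63.149).

Shape 2 is a quadratic bezier drawn with `<path>`. Its stroke #008000 means engrave at S339, F4268. After flipping Y the toolpath is (139.690,24.202) → (153.403,15.946) → (155.520,15.445) → (146.041,22.699).

Shape 3 is a quadratic bezier drawn with `<path>`. Its stroke #008000 means engrave at S339, F4268. After flipping Y the toolpath is (144.903,96.811) → (128.140,99.708) → (116.359,91.458) → (109.559,72.061).

Shape 4 is a rectangle drawn with `<polygon>`. Its stroke #008000 means engrave at S339, F4268. After flipping Y the toolpath is (13.036,108.484) → (23.739,108.484) → (23.739,66.188) → (13.036,66.188) → (13.036,108.484), returning to the start.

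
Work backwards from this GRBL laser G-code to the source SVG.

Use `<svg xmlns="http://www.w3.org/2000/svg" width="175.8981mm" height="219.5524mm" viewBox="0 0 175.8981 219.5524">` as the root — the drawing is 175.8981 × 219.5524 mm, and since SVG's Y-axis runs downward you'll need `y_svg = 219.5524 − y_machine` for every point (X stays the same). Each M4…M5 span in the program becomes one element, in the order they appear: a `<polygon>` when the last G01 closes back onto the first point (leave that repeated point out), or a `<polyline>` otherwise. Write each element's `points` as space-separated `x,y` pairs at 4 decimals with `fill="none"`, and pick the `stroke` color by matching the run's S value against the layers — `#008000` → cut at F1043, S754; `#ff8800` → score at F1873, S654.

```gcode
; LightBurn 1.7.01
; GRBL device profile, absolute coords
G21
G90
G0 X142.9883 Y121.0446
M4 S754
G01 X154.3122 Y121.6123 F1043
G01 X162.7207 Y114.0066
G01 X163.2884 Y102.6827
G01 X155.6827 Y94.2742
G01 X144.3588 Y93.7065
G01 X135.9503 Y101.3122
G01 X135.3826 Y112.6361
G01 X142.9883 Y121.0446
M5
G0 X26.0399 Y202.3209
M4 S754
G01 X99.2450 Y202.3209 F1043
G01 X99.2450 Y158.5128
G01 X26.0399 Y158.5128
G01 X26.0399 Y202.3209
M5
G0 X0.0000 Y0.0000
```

y_svg = 219.5524 − y_m. Every run uses S754, so all elements get stroke `#008000` (cut).

[1] closed run; points: 142.9883,98.5078 154.3122,97.9401 162.7207,105.5458 163.2884,116.8697 155.6827,125.2782 144.3588,125.8459 135.9503,118.2402 135.3826,106.9163

[2] closed run; points: 26.0399,17.2315 99.2450,17.2315 99.2450,61.0396 26.0399,61.0396

<svg xmlns="http://www.w3.org/2000/svg" width="175.8981mm" height="219.5524mm" viewBox="0 0 175.8981 219.5524">
  <polygon points="142.9883,98.5078 154.3122,97.9401 162.7207,105.5458 163.2884,116.8697 155.6827,125.2782 144.3588,125.8459 135.9503,118.2402 135.3826,106.9163" fill="none" stroke="#008000"/>
  <polygon points="26.0399,17.2315 99.2450,17.2315 99.2450,61.0396 26.0399,61.0396" fill="none" stroke="#008000"/>
</svg>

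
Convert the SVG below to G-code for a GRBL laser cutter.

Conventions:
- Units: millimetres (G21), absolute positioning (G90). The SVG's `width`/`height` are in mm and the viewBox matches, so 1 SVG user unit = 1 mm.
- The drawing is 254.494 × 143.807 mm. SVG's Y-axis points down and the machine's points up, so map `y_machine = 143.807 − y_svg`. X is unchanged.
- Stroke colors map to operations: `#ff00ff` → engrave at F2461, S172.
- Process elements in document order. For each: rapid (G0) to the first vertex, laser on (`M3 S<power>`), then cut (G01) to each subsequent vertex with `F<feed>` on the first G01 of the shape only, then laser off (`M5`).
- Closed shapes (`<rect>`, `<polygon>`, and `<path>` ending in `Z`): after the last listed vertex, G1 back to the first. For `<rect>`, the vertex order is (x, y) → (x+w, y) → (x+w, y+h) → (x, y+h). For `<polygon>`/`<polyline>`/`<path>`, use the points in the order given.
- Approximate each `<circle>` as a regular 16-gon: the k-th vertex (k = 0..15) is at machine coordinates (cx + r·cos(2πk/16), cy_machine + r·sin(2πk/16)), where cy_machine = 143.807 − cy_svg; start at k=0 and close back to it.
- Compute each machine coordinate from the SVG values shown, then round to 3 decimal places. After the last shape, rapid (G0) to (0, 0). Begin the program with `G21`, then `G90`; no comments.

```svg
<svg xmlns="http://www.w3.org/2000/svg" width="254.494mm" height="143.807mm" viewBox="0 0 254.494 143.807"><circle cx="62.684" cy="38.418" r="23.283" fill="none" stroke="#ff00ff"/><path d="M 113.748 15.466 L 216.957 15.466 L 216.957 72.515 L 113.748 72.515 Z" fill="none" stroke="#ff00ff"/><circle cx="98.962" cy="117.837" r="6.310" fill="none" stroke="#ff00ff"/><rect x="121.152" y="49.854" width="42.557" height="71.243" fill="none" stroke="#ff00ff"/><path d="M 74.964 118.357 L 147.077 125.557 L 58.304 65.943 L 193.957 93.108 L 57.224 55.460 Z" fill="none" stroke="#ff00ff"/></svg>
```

1 u = 1 mm; y_m = 143.807 − y.

[1] `<circle>` circle, #ff00ff→engrave S172 F2461: (85.967,105.389) → (84.195,114.299) → (79.148,121.853) → (71.594,126.900) → (62.684,128.672) → (53.774,126.900) → (46.220,121.853) → (41.173,114.299) → (39.401,105.389) → (41.173,96.479) → (46.220,88.925) → (53.774,83.878) → (62.684,82.106) → (71.594,83.878) → (79.148,88.925) → (84.195,96.479) → (85.967,105.389) (closed)

[2] `<path>` rectangle, #ff00ff→engrave S172 F2461: (113.748,128.341) → (216.957,128.341) → (216.957,71.292) → (113.748,71.292) → (113.748,128.341) (closed)

[3] `<circle>` circle, #ff00ff→engrave S172 F2461: (105.272,25.970) → (104.792,28.385) → (103.424,30.432) → (101.377,31.800) → (98.962,32.280) → (96.547,31.800) → (94.500,30.432) → (93.132,28.385) → (92.652,25.970) → (93.132,23.555) → (94.500,21.508) → (96.547,20.140) → (98.962,19.660) → (101.377,20.140) → (103.424,21.508) → (104.792,23.555) → (105.272,25.970) (closed)

[4] `<rect>` rectangle, #ff00ff→engrave S172 F2461: (121.152,93.953) → (163.709,93.953) → (163.709,22.710) → (121.152,22.710) → (121.152,93.953) (closed)

[5] `<path>` closed polygon, #ff00ff→engrave S172 F2461: (74.964,25.450) → (147.077,18.250) → (58.304,77.864) → (193.957,50.699) → (57.224,88.347) → (74.964,25.450) (closed)

G21
G90
G0 X85.967 Y105.389
M3 S172
G01 X84.195 Y114.299 F2461
G01 X79.148 Y121.853
G01 X71.594 Y126.900
G01 X62.684 Y128.672
G01 X53.774 Y126.900
G01 X46.220 Y121.853
G01 X41.173 Y114.299
G01 X39.401 Y105.389
G01 X41.173 Y96.479
G01 X46.220 Y88.925
G01 X53.774 Y83.878
G01 X62.684 Y82.106
G01 X71.594 Y83.878
G01 X79.148 Y88.925
G01 X84.195 Y96.479
G01 X85.967 Y105.389
M5
G0 X113.748 Y128.341
M3 S172
G01 X216.957 Y128.341 F2461
G01 X216.957 Y71.292
G01 X113.748 Y71.292
G01 X113.748 Y128.341
M5
G0 X105.272 Y25.970
M3 S172
G01 X104.792 Y28.385 F2461
G01 X103.424 Y30.432
G01 X101.377 Y31.800
G01 X98.962 Y32.280
G01 X96.547 Y31.800
G01 X94.500 Y30.432
G01 X93.132 Y28.385
G01 X92.652 Y25.970
G01 X93.132 Y23.555
G01 X94.500 Y21.508
G01 X96.547 Y20.140
G01 X98.962 Y19.660
G01 X101.377 Y20.140
G01 X103.424 Y21.508
G01 X104.792 Y23.555
G01 X105.272 Y25.970
M5
G0 X121.152 Y93.953
M3 S172
G01 X163.709 Y93.953 F2461
G01 X163.709 Y22.710
G01 X121.152 Y22.710
G01 X121.152 Y93.953
M5
G0 X74.964 Y25.450
M3 S172
G01 X147.077 Y18.250 F2461
G01 X58.304 Y77.864
G01 X193.957 Y50.699
G01 X57.224 Y88.347
G01 X74.964 Y25.450
M5
G0 X0.000 Y0.000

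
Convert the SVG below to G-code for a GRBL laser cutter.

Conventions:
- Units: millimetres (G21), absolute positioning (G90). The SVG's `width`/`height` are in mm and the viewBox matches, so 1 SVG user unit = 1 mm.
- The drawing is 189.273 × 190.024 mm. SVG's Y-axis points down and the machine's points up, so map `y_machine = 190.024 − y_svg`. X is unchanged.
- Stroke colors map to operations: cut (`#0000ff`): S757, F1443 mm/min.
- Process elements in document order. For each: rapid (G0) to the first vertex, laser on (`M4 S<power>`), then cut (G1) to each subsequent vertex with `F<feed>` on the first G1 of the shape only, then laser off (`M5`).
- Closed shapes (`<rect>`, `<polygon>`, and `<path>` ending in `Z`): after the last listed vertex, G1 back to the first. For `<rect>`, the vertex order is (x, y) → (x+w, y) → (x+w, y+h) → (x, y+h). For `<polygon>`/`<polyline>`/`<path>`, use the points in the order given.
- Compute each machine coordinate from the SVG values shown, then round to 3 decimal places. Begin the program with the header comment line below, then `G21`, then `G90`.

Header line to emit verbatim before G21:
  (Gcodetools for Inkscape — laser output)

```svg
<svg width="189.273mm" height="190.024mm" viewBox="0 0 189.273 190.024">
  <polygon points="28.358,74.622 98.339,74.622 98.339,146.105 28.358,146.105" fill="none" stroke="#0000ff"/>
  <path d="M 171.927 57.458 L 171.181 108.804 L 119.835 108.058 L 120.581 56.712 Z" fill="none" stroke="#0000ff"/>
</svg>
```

Since the viewBox matches the mm dimensions, user units are millimetres directly. The only transform is the Y-flip y_m = 190.024 − y_svg.

Shape 1 is a rectangle drawn with `<polygon>`. Its stroke #0000ff means cut at S757, F1443. After flipping Y the toolpath is (28.358,115.402) → (98.339,115.402) → (98.339,43.919) → (28.358,43.919) → (28.358,115.402), returning to the start.

Shape 2 is a regular polygon drawn with `<path>`. Its stroke #0000ff means cut at S757, F1443. After flipping Y the toolpath is (171.927,132.566) → (171.181,81.220) → (119.835,81.966) → (120.581,133.312) → (171.927,132.566), returning to the start.

(Gcodetools for Inkscape — laser output)
G21
G90
G0 X28.358 Y115.402
M4 S757
G1 X98.339 Y115.402 F1443
G1 X98.339 Y43.919
G1 X28.358 Y43.919
G1 X28.358 Y115.402
M5
G0 X171.927 Y132.566
M4 S757
G1 X171.181 Y81.220 F1443
G1 X119.835 Y81.966
G1 X120.581 Y133.312
G1 X171.927 Y132.566
M5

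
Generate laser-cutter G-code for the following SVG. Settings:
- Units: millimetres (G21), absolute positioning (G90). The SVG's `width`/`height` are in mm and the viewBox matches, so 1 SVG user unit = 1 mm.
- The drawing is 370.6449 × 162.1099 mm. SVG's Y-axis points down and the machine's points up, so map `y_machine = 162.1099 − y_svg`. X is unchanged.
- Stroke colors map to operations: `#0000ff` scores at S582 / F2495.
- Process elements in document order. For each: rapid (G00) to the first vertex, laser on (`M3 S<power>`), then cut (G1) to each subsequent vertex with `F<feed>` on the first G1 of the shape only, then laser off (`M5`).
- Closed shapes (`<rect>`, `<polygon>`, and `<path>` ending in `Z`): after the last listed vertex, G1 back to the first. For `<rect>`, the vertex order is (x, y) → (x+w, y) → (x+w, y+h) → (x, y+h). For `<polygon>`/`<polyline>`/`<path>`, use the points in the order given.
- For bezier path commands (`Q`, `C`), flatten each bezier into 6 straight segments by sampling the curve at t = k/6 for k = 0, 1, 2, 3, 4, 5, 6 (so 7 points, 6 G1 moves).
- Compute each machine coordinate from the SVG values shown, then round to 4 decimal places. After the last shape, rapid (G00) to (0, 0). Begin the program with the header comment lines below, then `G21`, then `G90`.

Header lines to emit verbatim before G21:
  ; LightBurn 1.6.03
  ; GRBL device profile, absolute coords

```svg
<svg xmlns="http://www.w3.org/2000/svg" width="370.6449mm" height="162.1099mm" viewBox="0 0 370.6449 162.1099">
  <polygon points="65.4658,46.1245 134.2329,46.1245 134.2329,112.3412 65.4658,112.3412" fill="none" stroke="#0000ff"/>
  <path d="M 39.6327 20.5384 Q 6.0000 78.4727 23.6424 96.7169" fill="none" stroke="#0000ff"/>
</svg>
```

Since the viewBox matches the mm dimensions, user units are millimetres directly. The only transform is the Y-flip y_m = 162.1099 − y_svg.

Shape 1 is a rectangle drawn with `<polygon>`. Its stroke #0000ff means score at S582, F2495. After flipping Y the toolpath is (65.4658,115.9854) → (134.2329,115.9854) → (134.2329,49.7687) → (65.4658,49.7687) → (65.4658,115.9854), returning to the start.

Shape 2 is a quadratic bezier drawn with `<path>`. Its stroke #0000ff means score at S582, F2495. After flipping Y the toolpath is (39.6327,141.5715) → (29.8461,123.3626) → (22.9081,107.3586) → (18.8188,93.5597) → (17.5780,81.9658) → (19.1859,72.5769) → (23.6424,65.3930).

; LightBurn 1.6.03
; GRBL device profile, absolute coords
G21
G90
G00 X65.4658 Y115.9854
M3 S582
G1 X134.2329 Y115.9854 F2495
G1 X134.2329 Y49.7687
G1 X65.4658 Y49.7687
G1 X65.4658 Y115.9854
M5
G00 X39.6327 Y141.5715
M3 S582
G1 X29.8461 Y123.3626 F2495
G1 X22.9081 Y107.3586
G1 X18.8188 Y93.5597
G1 X17.5780 Y81.9658
G1 X19.1859 Y72.5769
G1 X23.6424 Y65.3930
M5
G00 X0.0000 Y0.0000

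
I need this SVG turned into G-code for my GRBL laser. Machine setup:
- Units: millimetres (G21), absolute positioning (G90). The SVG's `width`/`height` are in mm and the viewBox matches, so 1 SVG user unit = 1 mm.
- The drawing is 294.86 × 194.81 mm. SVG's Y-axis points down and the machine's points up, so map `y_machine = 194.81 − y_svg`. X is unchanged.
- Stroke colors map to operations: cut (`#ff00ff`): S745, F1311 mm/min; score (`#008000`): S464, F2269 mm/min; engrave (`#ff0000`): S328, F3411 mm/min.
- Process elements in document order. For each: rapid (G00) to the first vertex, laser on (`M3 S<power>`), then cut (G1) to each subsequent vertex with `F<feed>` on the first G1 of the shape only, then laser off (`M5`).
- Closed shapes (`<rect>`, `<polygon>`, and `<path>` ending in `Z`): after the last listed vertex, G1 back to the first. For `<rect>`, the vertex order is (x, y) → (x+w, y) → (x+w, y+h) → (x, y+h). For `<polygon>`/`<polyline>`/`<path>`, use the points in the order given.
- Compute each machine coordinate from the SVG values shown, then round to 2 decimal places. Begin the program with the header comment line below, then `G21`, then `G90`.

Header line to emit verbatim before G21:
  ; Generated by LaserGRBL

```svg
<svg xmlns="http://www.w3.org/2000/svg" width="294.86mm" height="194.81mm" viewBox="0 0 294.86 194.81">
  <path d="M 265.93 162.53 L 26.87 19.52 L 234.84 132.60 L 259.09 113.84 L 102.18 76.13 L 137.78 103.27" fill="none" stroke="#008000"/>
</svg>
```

1 u = 1 mm; y_m = 194.81 − y.

[1] `<path>` open polyline, #008000→score S464 F2269: (265.93,32.28) → (26.87,175.29) → (234.84,62.21) → (259.09,80.97) → (102.18,118.68) → (137.78,91.54)

; Generated by LaserGRBL
G21
G90
G00 X265.93 Y32.28
M3 S464
G1 X26.87 Y175.29 F2269
G1 X234.84 Y62.21
G1 X259.09 Y80.97
G1 X102.18 Y118.68
G1 X137.78 Y91.54
M5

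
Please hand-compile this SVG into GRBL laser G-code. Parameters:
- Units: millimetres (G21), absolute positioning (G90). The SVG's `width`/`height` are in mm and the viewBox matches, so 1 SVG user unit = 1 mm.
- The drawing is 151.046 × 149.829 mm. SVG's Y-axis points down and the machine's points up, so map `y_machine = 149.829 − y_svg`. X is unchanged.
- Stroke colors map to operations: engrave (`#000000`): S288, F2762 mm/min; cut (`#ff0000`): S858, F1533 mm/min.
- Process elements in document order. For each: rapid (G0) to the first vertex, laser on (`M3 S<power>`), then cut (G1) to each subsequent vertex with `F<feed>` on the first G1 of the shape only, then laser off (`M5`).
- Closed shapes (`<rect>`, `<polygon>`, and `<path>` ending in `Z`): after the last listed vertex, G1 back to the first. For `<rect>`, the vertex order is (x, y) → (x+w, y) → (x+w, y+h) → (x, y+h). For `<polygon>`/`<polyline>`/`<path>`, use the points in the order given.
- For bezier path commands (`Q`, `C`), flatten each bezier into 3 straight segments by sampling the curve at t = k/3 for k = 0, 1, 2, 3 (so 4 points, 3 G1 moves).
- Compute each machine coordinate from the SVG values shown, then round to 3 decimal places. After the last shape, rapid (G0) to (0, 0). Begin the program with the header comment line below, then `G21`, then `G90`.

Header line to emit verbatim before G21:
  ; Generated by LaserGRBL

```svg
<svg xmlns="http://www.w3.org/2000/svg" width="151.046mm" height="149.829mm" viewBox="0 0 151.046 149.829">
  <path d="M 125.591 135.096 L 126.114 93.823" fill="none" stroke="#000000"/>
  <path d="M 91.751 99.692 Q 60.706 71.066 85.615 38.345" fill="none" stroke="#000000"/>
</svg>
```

; Generated by LaserGRBL
G21
G90
G0 X125.591 Y14.733
M3 S288
G1 X126.114 Y56.006 F2762
M5
G0 X91.751 Y50.137
M3 S288
G1 X77.271 Y69.676 F2762
G1 X75.226 Y90.125
G1 X85.615 Y111.484
M5
G0 X0.000 Y0.000

Since the viewBox matches the mm dimensions, user units are millimetres directly. The only transform is the Y-flip y_m = 149.829 − y_svg.

Shape 1 is a line segment drawn with `<path>`. Its stroke #000000 means engrave at S288, F2762. After flipping Y the toolpath is (125.591,14.733) → (126.114,56.006).

Shape 2 is a quadratic bezier drawn with `<path>`. Its stroke #000000 means engrave at S288, F2762. After flipping Y the toolpath is (91.751,50.137) → (77.271,69.676) → (75.226,90.125) → (85.615,111.484).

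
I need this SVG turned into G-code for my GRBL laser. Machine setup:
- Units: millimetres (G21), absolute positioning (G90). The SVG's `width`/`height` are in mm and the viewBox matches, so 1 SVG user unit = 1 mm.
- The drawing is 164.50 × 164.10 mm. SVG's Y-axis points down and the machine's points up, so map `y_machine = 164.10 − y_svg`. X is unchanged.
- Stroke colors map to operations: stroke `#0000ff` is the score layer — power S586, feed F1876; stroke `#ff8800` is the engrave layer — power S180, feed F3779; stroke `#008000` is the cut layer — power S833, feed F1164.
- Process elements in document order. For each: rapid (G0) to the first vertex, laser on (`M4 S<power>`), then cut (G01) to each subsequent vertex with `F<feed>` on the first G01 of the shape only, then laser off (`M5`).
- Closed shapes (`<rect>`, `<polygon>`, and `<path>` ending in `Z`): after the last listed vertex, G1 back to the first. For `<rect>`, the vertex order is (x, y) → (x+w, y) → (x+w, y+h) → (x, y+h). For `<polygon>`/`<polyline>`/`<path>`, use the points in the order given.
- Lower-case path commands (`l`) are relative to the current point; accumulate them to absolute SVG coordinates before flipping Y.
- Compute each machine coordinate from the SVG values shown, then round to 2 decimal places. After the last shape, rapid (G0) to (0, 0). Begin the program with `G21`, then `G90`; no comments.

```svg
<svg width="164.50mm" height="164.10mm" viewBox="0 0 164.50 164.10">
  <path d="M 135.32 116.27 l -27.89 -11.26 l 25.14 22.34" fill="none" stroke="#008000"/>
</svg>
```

1 u = 1 mm; y_m = 164.10 − y.

[1] `<path>` open polyline, #008000→cut S833 F1164: (135.32,47.83) → (107.43,59.09) → (132.57,36.75)

G21
G90
G0 X135.32 Y47.83
M4 S833
G01 X107.43 Y59.09 F1164
G01 X132.57 Y36.75
M5
G0 X0.00 Y0.00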